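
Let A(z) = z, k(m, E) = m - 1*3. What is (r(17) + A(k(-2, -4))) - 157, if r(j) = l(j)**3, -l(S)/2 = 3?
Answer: -378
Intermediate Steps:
l(S) = -6 (l(S) = -2*3 = -6)
k(m, E) = -3 + m (k(m, E) = m - 3 = -3 + m)
r(j) = -216 (r(j) = (-6)**3 = -216)
(r(17) + A(k(-2, -4))) - 157 = (-216 + (-3 - 2)) - 157 = (-216 - 5) - 157 = -221 - 157 = -378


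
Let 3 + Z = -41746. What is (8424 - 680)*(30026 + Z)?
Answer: -90782912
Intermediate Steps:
Z = -41749 (Z = -3 - 41746 = -41749)
(8424 - 680)*(30026 + Z) = (8424 - 680)*(30026 - 41749) = 7744*(-11723) = -90782912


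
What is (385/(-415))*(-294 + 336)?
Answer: -3234/83 ≈ -38.964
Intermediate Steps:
(385/(-415))*(-294 + 336) = (385*(-1/415))*42 = -77/83*42 = -3234/83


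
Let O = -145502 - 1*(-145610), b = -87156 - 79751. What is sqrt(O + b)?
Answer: I*sqrt(166799) ≈ 408.41*I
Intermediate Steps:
b = -166907
O = 108 (O = -145502 + 145610 = 108)
sqrt(O + b) = sqrt(108 - 166907) = sqrt(-166799) = I*sqrt(166799)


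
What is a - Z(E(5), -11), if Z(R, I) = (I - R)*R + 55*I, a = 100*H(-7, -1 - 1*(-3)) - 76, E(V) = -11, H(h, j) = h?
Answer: -171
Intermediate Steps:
a = -776 (a = 100*(-7) - 76 = -700 - 76 = -776)
Z(R, I) = 55*I + R*(I - R) (Z(R, I) = R*(I - R) + 55*I = 55*I + R*(I - R))
a - Z(E(5), -11) = -776 - (-1*(-11)**2 + 55*(-11) - 11*(-11)) = -776 - (-1*121 - 605 + 121) = -776 - (-121 - 605 + 121) = -776 - 1*(-605) = -776 + 605 = -171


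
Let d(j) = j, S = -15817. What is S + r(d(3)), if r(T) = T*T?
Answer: -15808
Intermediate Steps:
r(T) = T²
S + r(d(3)) = -15817 + 3² = -15817 + 9 = -15808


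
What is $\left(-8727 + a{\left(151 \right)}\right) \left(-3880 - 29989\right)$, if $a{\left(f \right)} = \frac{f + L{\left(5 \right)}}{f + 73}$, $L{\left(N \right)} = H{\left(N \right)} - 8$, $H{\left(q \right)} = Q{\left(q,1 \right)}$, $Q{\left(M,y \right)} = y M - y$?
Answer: $\frac{9457681167}{32} \approx 2.9555 \cdot 10^{8}$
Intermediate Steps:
$Q{\left(M,y \right)} = - y + M y$ ($Q{\left(M,y \right)} = M y - y = - y + M y$)
$H{\left(q \right)} = -1 + q$ ($H{\left(q \right)} = 1 \left(-1 + q\right) = -1 + q$)
$L{\left(N \right)} = -9 + N$ ($L{\left(N \right)} = \left(-1 + N\right) - 8 = -9 + N$)
$a{\left(f \right)} = \frac{-4 + f}{73 + f}$ ($a{\left(f \right)} = \frac{f + \left(-9 + 5\right)}{f + 73} = \frac{f - 4}{73 + f} = \frac{-4 + f}{73 + f}$)
$\left(-8727 + a{\left(151 \right)}\right) \left(-3880 - 29989\right) = \left(-8727 + \frac{-4 + 151}{73 + 151}\right) \left(-3880 - 29989\right) = \left(-8727 + \frac{1}{224} \cdot 147\right) \left(-33869\right) = \left(-8727 + \frac{21}{32}\right) \left(-33869\right) = \left(- \frac{279243}{32}\right) \left(-33869\right) = \frac{9457681167}{32}$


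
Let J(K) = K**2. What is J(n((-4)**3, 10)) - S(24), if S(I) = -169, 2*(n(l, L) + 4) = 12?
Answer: 173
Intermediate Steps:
n(l, L) = 2 (n(l, L) = -4 + (1/2)*12 = -4 + 6 = 2)
J(n((-4)**3, 10)) - S(24) = 2**2 - 1*(-169) = 4 + 169 = 173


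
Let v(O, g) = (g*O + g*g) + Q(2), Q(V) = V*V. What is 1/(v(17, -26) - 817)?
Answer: -1/579 ≈ -0.0017271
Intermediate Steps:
Q(V) = V²
v(O, g) = 4 + g² + O*g (v(O, g) = (g*O + g*g) + 2² = (O*g + g²) + 4 = (g² + O*g) + 4 = 4 + g² + O*g)
1/(v(17, -26) - 817) = 1/((4 + (-26)² + 17*(-26)) - 817) = 1/((4 + 676 - 442) - 817) = 1/(238 - 817) = 1/(-579) = -1/579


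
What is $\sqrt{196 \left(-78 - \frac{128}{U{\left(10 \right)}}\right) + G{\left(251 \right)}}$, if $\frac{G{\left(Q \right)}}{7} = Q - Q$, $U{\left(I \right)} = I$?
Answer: $\frac{14 i \sqrt{2270}}{5} \approx 133.4 i$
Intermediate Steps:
$G{\left(Q \right)} = 0$ ($G{\left(Q \right)} = 7 \left(Q - Q\right) = 7 \cdot 0 = 0$)
$\sqrt{196 \left(-78 - \frac{128}{U{\left(10 \right)}}\right) + G{\left(251 \right)}} = \sqrt{196 \left(-78 - \frac{128}{10}\right) + 0} = \sqrt{196 \left(-78 - \frac{64}{5}\right) + 0} = \sqrt{196 \left(- \frac{454}{5}\right) + 0} = \sqrt{- \frac{88984}{5} + 0} = \sqrt{- \frac{88984}{5}} = \frac{14 i \sqrt{2270}}{5}$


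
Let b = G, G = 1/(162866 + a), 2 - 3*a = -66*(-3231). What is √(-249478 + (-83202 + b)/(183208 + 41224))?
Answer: I*√94693219093139492638/19482424 ≈ 499.48*I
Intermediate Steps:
a = -213244/3 (a = ⅔ - (-22)*(-3231) = ⅔ - ⅓*213246 = ⅔ - 71082 = -213244/3 ≈ -71081.)
G = 3/275354 (G = 1/(162866 - 213244/3) = 1/(275354/3) = 3/275354 ≈ 1.0895e-5)
b = 3/275354 ≈ 1.0895e-5
√(-249478 + (-83202 + b)/(183208 + 41224)) = √(-249478 + (-83202 + 3/275354)/(183208 + 41224)) = √(-249478 - 22910003505/275354/224432) = √(-249478 - 22910003505/275354*1/224432) = √(-249478 - 22910003505/61798248928) = √(-15417326456063089/61798248928) = I*√94693219093139492638/19482424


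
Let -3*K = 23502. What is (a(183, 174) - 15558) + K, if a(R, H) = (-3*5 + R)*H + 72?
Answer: 5912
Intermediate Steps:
K = -7834 (K = -1/3*23502 = -7834)
a(R, H) = 72 + H*(-15 + R) (a(R, H) = (-15 + R)*H + 72 = H*(-15 + R) + 72 = 72 + H*(-15 + R))
(a(183, 174) - 15558) + K = ((72 - 15*174 + 174*183) - 15558) - 7834 = ((72 - 2610 + 31842) - 15558) - 7834 = (29304 - 15558) - 7834 = 13746 - 7834 = 5912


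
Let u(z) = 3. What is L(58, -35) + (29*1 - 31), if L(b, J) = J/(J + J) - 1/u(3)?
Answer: -11/6 ≈ -1.8333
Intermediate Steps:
L(b, J) = ⅙ (L(b, J) = J/(J + J) - 1/3 = J/((2*J)) - 1*⅓ = J*(1/(2*J)) - ⅓ = ½ - ⅓ = ⅙)
L(58, -35) + (29*1 - 31) = ⅙ + (29*1 - 31) = ⅙ + (29 - 31) = ⅙ - 2 = -11/6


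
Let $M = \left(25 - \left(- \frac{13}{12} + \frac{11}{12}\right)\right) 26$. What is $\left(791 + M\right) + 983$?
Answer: $\frac{7285}{3} \approx 2428.3$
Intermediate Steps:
$M = \frac{1963}{3}$ ($M = \left(25 - - \frac{1}{6}\right) 26 = \left(25 + \left(- \frac{11}{12} + \frac{13}{12}\right)\right) 26 = \left(25 + \frac{1}{6}\right) 26 = \frac{151}{6} \cdot 26 = \frac{1963}{3} \approx 654.33$)
$\left(791 + M\right) + 983 = \left(791 + \frac{1963}{3}\right) + 983 = \frac{4336}{3} + 983 = \frac{7285}{3}$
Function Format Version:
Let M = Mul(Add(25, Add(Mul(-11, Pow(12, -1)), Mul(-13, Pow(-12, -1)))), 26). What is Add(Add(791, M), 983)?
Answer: Rational(7285, 3) ≈ 2428.3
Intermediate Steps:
M = Rational(1963, 3) (M = Mul(Add(25, Add(Mul(-11, Rational(1, 12)), Mul(-13, Rational(-1, 12)))), 26) = Mul(Add(25, Add(Rational(-11, 12), Rational(13, 12))), 26) = Mul(Add(25, Rational(1, 6)), 26) = Mul(Rational(151, 6), 26) = Rational(1963, 3) ≈ 654.33)
Add(Add(791, M), 983) = Add(Add(791, Rational(1963, 3)), 983) = Add(Rational(4336, 3), 983) = Rational(7285, 3)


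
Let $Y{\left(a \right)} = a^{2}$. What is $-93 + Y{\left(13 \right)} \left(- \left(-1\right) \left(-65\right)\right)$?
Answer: $-11078$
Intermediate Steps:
$-93 + Y{\left(13 \right)} \left(- \left(-1\right) \left(-65\right)\right) = -93 + 13^{2} \left(- \left(-1\right) \left(-65\right)\right) = -93 + 169 \left(\left(-1\right) 65\right) = -93 + 169 \left(-65\right) = -93 - 10985 = -11078$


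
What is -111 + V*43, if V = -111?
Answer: -4884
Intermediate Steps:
-111 + V*43 = -111 - 111*43 = -111 - 4773 = -4884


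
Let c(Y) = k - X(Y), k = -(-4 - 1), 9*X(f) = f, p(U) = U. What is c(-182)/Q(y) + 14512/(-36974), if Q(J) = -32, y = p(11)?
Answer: -6286277/5324256 ≈ -1.1807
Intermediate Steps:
y = 11
X(f) = f/9
k = 5 (k = -1*(-5) = 5)
c(Y) = 5 - Y/9
c(-182)/Q(y) + 14512/(-36974) = (5 - ⅑*(-182))/(-32) + 14512/(-36974) = (5 + 182/9)*(-1/32) + 14512*(-1/36974) = (227/9)*(-1/32) - 7256/18487 = -227/288 - 7256/18487 = -6286277/5324256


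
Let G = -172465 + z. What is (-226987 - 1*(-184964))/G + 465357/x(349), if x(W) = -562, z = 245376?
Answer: -33953261153/40975982 ≈ -828.61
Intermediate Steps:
G = 72911 (G = -172465 + 245376 = 72911)
(-226987 - 1*(-184964))/G + 465357/x(349) = (-226987 - 1*(-184964))/72911 + 465357/(-562) = (-226987 + 184964)*(1/72911) + 465357*(-1/562) = -42023*1/72911 - 465357/562 = -42023/72911 - 465357/562 = -33953261153/40975982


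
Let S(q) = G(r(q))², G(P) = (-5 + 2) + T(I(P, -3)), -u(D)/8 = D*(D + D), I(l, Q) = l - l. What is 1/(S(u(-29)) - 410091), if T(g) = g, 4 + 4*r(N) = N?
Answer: -1/410082 ≈ -2.4385e-6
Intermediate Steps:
r(N) = -1 + N/4
I(l, Q) = 0
u(D) = -16*D² (u(D) = -8*D*(D + D) = -8*D*2*D = -16*D²)
G(P) = -3 (G(P) = (-5 + 2) + 0 = -3 + 0 = -3)
S(q) = 9 (S(q) = (-3)² = 9)
1/(S(u(-29)) - 410091) = 1/(9 - 410091) = 1/(-410082) = -1/410082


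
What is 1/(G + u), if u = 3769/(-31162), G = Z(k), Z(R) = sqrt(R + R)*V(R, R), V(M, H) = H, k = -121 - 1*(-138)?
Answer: 117449578/9541722012183 + 16508194148*sqrt(34)/9541722012183 ≈ 0.010100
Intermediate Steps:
k = 17 (k = -121 + 138 = 17)
Z(R) = sqrt(2)*R**(3/2) (Z(R) = sqrt(R + R)*R = sqrt(2*R)*R = (sqrt(2)*sqrt(R))*R = sqrt(2)*R**(3/2))
G = 17*sqrt(34) (G = sqrt(2)*17**(3/2) = sqrt(2)*(17*sqrt(17)) = 17*sqrt(34) ≈ 99.126)
u = -3769/31162 (u = 3769*(-1/31162) = -3769/31162 ≈ -0.12095)
1/(G + u) = 1/(17*sqrt(34) - 3769/31162) = 1/(-3769/31162 + 17*sqrt(34))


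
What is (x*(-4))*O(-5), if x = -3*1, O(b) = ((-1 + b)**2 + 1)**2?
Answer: 16428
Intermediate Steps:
O(b) = (1 + (-1 + b)**2)**2
x = -3
(x*(-4))*O(-5) = (-3*(-4))*(1 + (-1 - 5)**2)**2 = 12*(1 + (-6)**2)**2 = 12*(1 + 36)**2 = 12*37**2 = 12*1369 = 16428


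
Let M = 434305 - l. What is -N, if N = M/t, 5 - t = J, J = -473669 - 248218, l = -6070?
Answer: -440375/721892 ≈ -0.61003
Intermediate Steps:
J = -721887
t = 721892 (t = 5 - 1*(-721887) = 5 + 721887 = 721892)
M = 440375 (M = 434305 - 1*(-6070) = 434305 + 6070 = 440375)
N = 440375/721892 ≈ 0.61003
-N = -1*440375/721892 = -440375/721892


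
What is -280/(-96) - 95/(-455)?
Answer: 3413/1092 ≈ 3.1255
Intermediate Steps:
-280/(-96) - 95/(-455) = -280*(-1/96) - 95*(-1/455) = 35/12 + 19/91 = 3413/1092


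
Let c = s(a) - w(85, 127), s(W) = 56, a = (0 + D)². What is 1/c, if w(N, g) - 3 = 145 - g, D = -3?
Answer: 1/35 ≈ 0.028571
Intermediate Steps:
a = 9 (a = (0 - 3)² = (-3)² = 9)
w(N, g) = 148 - g (w(N, g) = 3 + (145 - g) = 148 - g)
c = 35 (c = 56 - (148 - 1*127) = 56 - (148 - 127) = 56 - 1*21 = 56 - 21 = 35)
1/c = 1/35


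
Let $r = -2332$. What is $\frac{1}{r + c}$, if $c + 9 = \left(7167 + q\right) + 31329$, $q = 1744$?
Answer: $\frac{1}{37899} \approx 2.6386 \cdot 10^{-5}$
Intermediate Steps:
$c = 40231$ ($c = -9 + \left(\left(7167 + 1744\right) + 31329\right) = -9 + \left(8911 + 31329\right) = -9 + 40240 = 40231$)
$\frac{1}{r + c} = \frac{1}{-2332 + 40231} = \frac{1}{37899}$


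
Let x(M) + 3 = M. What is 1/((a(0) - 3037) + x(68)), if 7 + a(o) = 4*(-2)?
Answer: -1/2987 ≈ -0.00033478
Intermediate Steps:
a(o) = -15 (a(o) = -7 + 4*(-2) = -7 - 8 = -15)
x(M) = -3 + M
1/((a(0) - 3037) + x(68)) = 1/((-15 - 3037) + (-3 + 68)) = 1/(-3052 + 65) = 1/(-2987) = -1/2987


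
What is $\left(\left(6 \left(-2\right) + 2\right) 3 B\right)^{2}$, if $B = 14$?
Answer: $176400$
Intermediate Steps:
$\left(\left(6 \left(-2\right) + 2\right) 3 B\right)^{2} = \left(\left(6 \left(-2\right) + 2\right) 3 \cdot 14\right)^{2} = \left(\left(-12 + 2\right) 3 \cdot 14\right)^{2} = \left(\left(-10\right) 3 \cdot 14\right)^{2} = \left(\left(-30\right) 14\right)^{2} = \left(-420\right)^{2} = 176400$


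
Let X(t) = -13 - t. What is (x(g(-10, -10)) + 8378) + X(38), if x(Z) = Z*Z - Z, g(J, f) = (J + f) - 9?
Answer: 9197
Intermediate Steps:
g(J, f) = -9 + J + f
x(Z) = Z² - Z
(x(g(-10, -10)) + 8378) + X(38) = ((-9 - 10 - 10)*(-1 + (-9 - 10 - 10)) + 8378) + (-13 - 1*38) = (-29*(-1 - 29) + 8378) + (-13 - 38) = (-29*(-30) + 8378) - 51 = (870 + 8378) - 51 = 9248 - 51 = 9197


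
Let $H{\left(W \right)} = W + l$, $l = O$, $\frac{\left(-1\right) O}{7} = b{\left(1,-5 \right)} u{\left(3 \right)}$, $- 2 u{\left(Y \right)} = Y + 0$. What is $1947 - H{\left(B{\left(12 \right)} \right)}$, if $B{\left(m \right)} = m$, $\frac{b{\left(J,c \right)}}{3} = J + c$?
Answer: $2061$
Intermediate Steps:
$b{\left(J,c \right)} = 3 J + 3 c$ ($b{\left(J,c \right)} = 3 \left(J + c\right) = 3 J + 3 c$)
$u{\left(Y \right)} = - \frac{Y}{2}$ ($u{\left(Y \right)} = - \frac{Y + 0}{2} = - \frac{Y}{2}$)
$O = -126$ ($O = - 7 \left(3 \cdot 1 + 3 \left(-5\right)\right) \left(\left(- \frac{1}{2}\right) 3\right) = - 7 \left(3 - 15\right) \left(- \frac{3}{2}\right) = - 7 \left(\left(-12\right) \left(- \frac{3}{2}\right)\right) = \left(-7\right) 18 = -126$)
$l = -126$
$H{\left(W \right)} = -126 + W$ ($H{\left(W \right)} = W - 126 = -126 + W$)
$1947 - H{\left(B{\left(12 \right)} \right)} = 1947 - \left(-126 + 12\right) = 1947 - -114 = 1947 + 114 = 2061$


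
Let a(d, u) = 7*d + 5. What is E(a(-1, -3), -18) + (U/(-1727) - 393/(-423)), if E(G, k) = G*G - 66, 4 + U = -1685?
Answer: -14633048/243507 ≈ -60.093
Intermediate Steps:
U = -1689 (U = -4 - 1685 = -1689)
a(d, u) = 5 + 7*d
E(G, k) = -66 + G**2 (E(G, k) = G**2 - 66 = -66 + G**2)
E(a(-1, -3), -18) + (U/(-1727) - 393/(-423)) = (-66 + (5 + 7*(-1))**2) + (-1689/(-1727) - 393/(-423)) = (-66 + (5 - 7)**2) + (-1689*(-1/1727) - 393*(-1/423)) = (-66 + (-2)**2) + (1689/1727 + 131/141) = (-66 + 4) + 464386/243507 = -62 + 464386/243507 = -14633048/243507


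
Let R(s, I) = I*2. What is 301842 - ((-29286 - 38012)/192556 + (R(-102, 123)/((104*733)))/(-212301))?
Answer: 18726047130128893/62039164356 ≈ 3.0184e+5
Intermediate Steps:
R(s, I) = 2*I
301842 - ((-29286 - 38012)/192556 + (R(-102, 123)/((104*733)))/(-212301)) = 301842 - ((-29286 - 38012)/192556 + ((2*123)/((104*733)))/(-212301)) = 301842 - (-67298*1/192556 + (246/76232)*(-1/212301)) = 301842 - (-209/598 + (246*(1/76232))*(-1/212301)) = 301842 - (-209/598 + (123/38116)*(-1/212301)) = 301842 - (-209/598 - 41/2697354972) = 301842 - 1*(-21682585141/62039164356) = 301842 + 21682585141/62039164356 = 18726047130128893/62039164356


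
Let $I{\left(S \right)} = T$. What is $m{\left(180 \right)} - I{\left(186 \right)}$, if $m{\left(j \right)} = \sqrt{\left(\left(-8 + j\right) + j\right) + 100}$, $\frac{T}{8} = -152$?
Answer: $1216 + 2 \sqrt{113} \approx 1237.3$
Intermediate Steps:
$T = -1216$ ($T = 8 \left(-152\right) = -1216$)
$I{\left(S \right)} = -1216$
$m{\left(j \right)} = \sqrt{92 + 2 j}$ ($m{\left(j \right)} = \sqrt{\left(-8 + 2 j\right) + 100} = \sqrt{92 + 2 j}$)
$m{\left(180 \right)} - I{\left(186 \right)} = \sqrt{92 + 2 \cdot 180} - -1216 = \sqrt{92 + 360} + 1216 = \sqrt{452} + 1216 = 2 \sqrt{113} + 1216 = 1216 + 2 \sqrt{113}$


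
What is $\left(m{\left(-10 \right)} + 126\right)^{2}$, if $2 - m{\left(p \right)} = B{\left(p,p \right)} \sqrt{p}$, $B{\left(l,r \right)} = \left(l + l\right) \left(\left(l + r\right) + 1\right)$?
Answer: $-1427616 - 97280 i \sqrt{10} \approx -1.4276 \cdot 10^{6} - 3.0763 \cdot 10^{5} i$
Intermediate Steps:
$B{\left(l,r \right)} = 2 l \left(1 + l + r\right)$
$m{\left(p \right)} = 2 - 2 p^{\frac{3}{2}} \left(1 + 2 p\right)$ ($m{\left(p \right)} = 2 - 2 p \left(1 + p + p\right) \sqrt{p} = 2 - 2 p \left(1 + 2 p\right) \sqrt{p} = 2 - 2 p^{\frac{3}{2}} \left(1 + 2 p\right)$)
$\left(m{\left(-10 \right)} + 126\right)^{2} = \left(\left(2 - 2 \left(-10\right)^{\frac{3}{2}} \left(1 + 2 \left(-10\right)\right)\right) + 126\right)^{2} = \left(\left(2 - 2 \left(- 10 i \sqrt{10}\right) \left(1 - 20\right)\right) + 126\right)^{2} = \left(\left(2 - 2 \left(- 10 i \sqrt{10}\right) \left(-19\right)\right) + 126\right)^{2} = \left(\left(2 - 380 i \sqrt{10}\right) + 126\right)^{2} = \left(128 - 380 i \sqrt{10}\right)^{2}$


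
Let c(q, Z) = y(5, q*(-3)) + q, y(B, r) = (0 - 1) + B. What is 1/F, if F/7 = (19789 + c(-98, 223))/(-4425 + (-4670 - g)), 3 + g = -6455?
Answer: -879/45955 ≈ -0.019127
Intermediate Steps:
y(B, r) = -1 + B
c(q, Z) = 4 + q (c(q, Z) = (-1 + 5) + q = 4 + q)
g = -6458 (g = -3 - 6455 = -6458)
F = -45955/879 (F = 7*((19789 + (4 - 98))/(-4425 + (-4670 - 1*(-6458)))) = 7*((19789 - 94)/(-4425 + (-4670 + 6458))) = 7*(19695/(-4425 + 1788)) = 7*(19695/(-2637)) = 7*(19695*(-1/2637)) = 7*(-6565/879) = -45955/879 ≈ -52.281)
1/F = 1/(-45955/879) = -879/45955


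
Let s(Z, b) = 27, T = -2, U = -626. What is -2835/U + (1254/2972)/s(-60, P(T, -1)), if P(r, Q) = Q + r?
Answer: 9511531/2093031 ≈ 4.5444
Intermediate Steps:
-2835/U + (1254/2972)/s(-60, P(T, -1)) = -2835/(-626) + (1254/2972)/27 = -2835*(-1/626) + (1254*(1/2972))*(1/27) = 2835/626 + (627/1486)*(1/27) = 2835/626 + 209/13374 = 9511531/2093031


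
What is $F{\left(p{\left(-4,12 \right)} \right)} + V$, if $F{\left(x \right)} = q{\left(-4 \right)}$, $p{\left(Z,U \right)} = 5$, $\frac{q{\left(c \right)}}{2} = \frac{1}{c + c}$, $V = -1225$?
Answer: $- \frac{4901}{4} \approx -1225.3$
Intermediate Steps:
$q{\left(c \right)} = \frac{1}{c}$ ($q{\left(c \right)} = \frac{2}{c + c} = \frac{2}{2 c} = 2 \frac{1}{2 c} = \frac{1}{c}$)
$F{\left(x \right)} = - \frac{1}{4}$ ($F{\left(x \right)} = \frac{1}{-4} = - \frac{1}{4}$)
$F{\left(p{\left(-4,12 \right)} \right)} + V = - \frac{1}{4} - 1225 = - \frac{4901}{4}$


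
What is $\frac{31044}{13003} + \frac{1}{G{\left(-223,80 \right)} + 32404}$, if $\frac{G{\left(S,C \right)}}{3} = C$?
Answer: $\frac{1013413339}{424469932} \approx 2.3875$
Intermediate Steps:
$G{\left(S,C \right)} = 3 C$
$\frac{31044}{13003} + \frac{1}{G{\left(-223,80 \right)} + 32404} = \frac{31044}{13003} + \frac{1}{3 \cdot 80 + 32404} = 31044 \cdot \frac{1}{13003} + \frac{1}{240 + 32404} = \frac{31044}{13003} + \frac{1}{32644} = \frac{1013413339}{424469932}$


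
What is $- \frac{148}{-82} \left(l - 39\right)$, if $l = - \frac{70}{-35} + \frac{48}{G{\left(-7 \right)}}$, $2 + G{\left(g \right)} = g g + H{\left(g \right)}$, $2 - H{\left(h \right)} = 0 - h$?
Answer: $- \frac{18574}{287} \approx -64.718$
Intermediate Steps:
$H{\left(h \right)} = 2 + h$ ($H{\left(h \right)} = 2 - \left(0 - h\right) = 2 - - h = 2 + h$)
$G{\left(g \right)} = g + g^{2}$ ($G{\left(g \right)} = -2 + \left(g g + \left(2 + g\right)\right) = -2 + \left(g^{2} + \left(2 + g\right)\right) = -2 + \left(2 + g + g^{2}\right) = g + g^{2}$)
$l = \frac{22}{7}$ ($l = - \frac{70}{-35} + \frac{48}{\left(-7\right) \left(1 - 7\right)} = \left(-70\right) \left(- \frac{1}{35}\right) + \frac{48}{\left(-7\right) \left(-6\right)} = 2 + \frac{48}{42} = 2 + 48 \cdot \frac{1}{42} = 2 + \frac{8}{7} = \frac{22}{7} \approx 3.1429$)
$- \frac{148}{-82} \left(l - 39\right) = - \frac{148}{-82} \left(\frac{22}{7} - 39\right) = \left(-148\right) \left(- \frac{1}{82}\right) \left(- \frac{251}{7}\right) = \frac{74}{41} \left(- \frac{251}{7}\right) = - \frac{18574}{287}$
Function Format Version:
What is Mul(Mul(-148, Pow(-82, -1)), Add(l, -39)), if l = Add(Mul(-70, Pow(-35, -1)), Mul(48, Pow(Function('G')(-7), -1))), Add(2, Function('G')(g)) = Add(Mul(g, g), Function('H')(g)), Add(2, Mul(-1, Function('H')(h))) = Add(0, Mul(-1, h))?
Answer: Rational(-18574, 287) ≈ -64.718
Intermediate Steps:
Function('H')(h) = Add(2, h) (Function('H')(h) = Add(2, Mul(-1, Add(0, Mul(-1, h)))) = Add(2, Mul(-1, Mul(-1, h))) = Add(2, h))
Function('G')(g) = Add(g, Pow(g, 2)) (Function('G')(g) = Add(-2, Add(Mul(g, g), Add(2, g))) = Add(-2, Add(Pow(g, 2), Add(2, g))) = Add(-2, Add(2, g, Pow(g, 2))) = Add(g, Pow(g, 2)))
l = Rational(22, 7) (l = Add(Mul(-70, Pow(-35, -1)), Mul(48, Pow(Mul(-7, Add(1, -7)), -1))) = Add(Mul(-70, Rational(-1, 35)), Mul(48, Pow(Mul(-7, -6), -1))) = Add(2, Mul(48, Pow(42, -1))) = Add(2, Mul(48, Rational(1, 42))) = Add(2, Rational(8, 7)) = Rational(22, 7) ≈ 3.1429)
Mul(Mul(-148, Pow(-82, -1)), Add(l, -39)) = Mul(Mul(-148, Pow(-82, -1)), Add(Rational(22, 7), -39)) = Mul(Mul(-148, Rational(-1, 82)), Rational(-251, 7)) = Mul(Rational(74, 41), Rational(-251, 7)) = Rational(-18574, 287)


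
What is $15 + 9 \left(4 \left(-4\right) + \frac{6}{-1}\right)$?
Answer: $-183$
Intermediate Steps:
$15 + 9 \left(4 \left(-4\right) + \frac{6}{-1}\right) = 15 + 9 \left(-16 + 6 \left(-1\right)\right) = 15 + 9 \left(-16 - 6\right) = 15 + 9 \left(-22\right) = 15 - 198 = -183$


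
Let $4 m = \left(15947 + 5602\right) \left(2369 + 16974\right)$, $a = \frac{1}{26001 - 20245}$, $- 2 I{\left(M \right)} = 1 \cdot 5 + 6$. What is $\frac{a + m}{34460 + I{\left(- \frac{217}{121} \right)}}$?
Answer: $\frac{299903649887}{99160051} \approx 3024.4$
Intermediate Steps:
$I{\left(M \right)} = - \frac{11}{2}$ ($I{\left(M \right)} = - \frac{1 \cdot 5 + 6}{2} = - \frac{5 + 6}{2} = \left(- \frac{1}{2}\right) 11 = - \frac{11}{2}$)
$a = \frac{1}{5756} \approx 0.00017373$
$m = \frac{416822307}{4}$ ($m = \frac{\left(15947 + 5602\right) \left(2369 + 16974\right)}{4} = \frac{21549 \cdot 19343}{4} = \frac{1}{4} \cdot 416822307 = \frac{416822307}{4} \approx 1.0421 \cdot 10^{8}$)
$\frac{a + m}{34460 + I{\left(- \frac{217}{121} \right)}} = \frac{\frac{1}{5756} + \frac{416822307}{4}}{34460 - \frac{11}{2}} = \frac{299903649887}{2878 \cdot \frac{68909}{2}} = \frac{299903649887}{2878} \cdot \frac{2}{68909} = \frac{299903649887}{99160051}$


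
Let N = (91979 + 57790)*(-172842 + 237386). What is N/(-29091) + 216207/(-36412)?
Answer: -117329939397423/353087164 ≈ -3.3230e+5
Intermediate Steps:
N = 9666690336 (N = 149769*64544 = 9666690336)
N/(-29091) + 216207/(-36412) = 9666690336/(-29091) + 216207/(-36412) = 9666690336*(-1/29091) + 216207*(-1/36412) = -3222230112/9697 - 216207/36412 = -117329939397423/353087164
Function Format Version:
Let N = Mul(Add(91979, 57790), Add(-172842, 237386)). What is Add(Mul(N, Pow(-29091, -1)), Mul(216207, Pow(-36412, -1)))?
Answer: Rational(-117329939397423, 353087164) ≈ -3.3230e+5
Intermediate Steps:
N = 9666690336 (N = Mul(149769, 64544) = 9666690336)
Add(Mul(N, Pow(-29091, -1)), Mul(216207, Pow(-36412, -1))) = Add(Mul(9666690336, Pow(-29091, -1)), Mul(216207, Pow(-36412, -1))) = Add(Mul(9666690336, Rational(-1, 29091)), Mul(216207, Rational(-1, 36412))) = Add(Rational(-3222230112, 9697), Rational(-216207, 36412)) = Rational(-117329939397423, 353087164)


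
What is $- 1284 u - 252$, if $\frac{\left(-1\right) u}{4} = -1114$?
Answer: $-5721756$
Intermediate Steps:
$u = 4456$ ($u = \left(-4\right) \left(-1114\right) = 4456$)
$- 1284 u - 252 = \left(-1284\right) 4456 - 252 = -5721504 - 252 = -5721756$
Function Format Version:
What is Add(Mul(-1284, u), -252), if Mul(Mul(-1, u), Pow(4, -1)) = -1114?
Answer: -5721756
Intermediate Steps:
u = 4456 (u = Mul(-4, -1114) = 4456)
Add(Mul(-1284, u), -252) = Add(Mul(-1284, 4456), -252) = Add(-5721504, -252) = -5721756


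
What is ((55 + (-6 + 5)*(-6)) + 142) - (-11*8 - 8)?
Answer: 299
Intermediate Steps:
((55 + (-6 + 5)*(-6)) + 142) - (-11*8 - 8) = ((55 - 1*(-6)) + 142) - (-88 - 8) = ((55 + 6) + 142) - 1*(-96) = (61 + 142) + 96 = 203 + 96 = 299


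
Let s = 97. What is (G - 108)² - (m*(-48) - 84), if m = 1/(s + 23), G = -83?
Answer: 182827/5 ≈ 36565.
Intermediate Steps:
m = 1/120 (m = 1/(97 + 23) = 1/120 ≈ 0.0083333)
(G - 108)² - (m*(-48) - 84) = (-83 - 108)² - ((1/120)*(-48) - 84) = (-191)² - (-⅖ - 84) = 36481 - 1*(-422/5) = 36481 + 422/5 = 182827/5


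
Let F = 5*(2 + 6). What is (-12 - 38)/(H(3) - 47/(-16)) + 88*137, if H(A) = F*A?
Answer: 23713352/1967 ≈ 12056.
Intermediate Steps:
F = 40 (F = 5*8 = 40)
H(A) = 40*A
(-12 - 38)/(H(3) - 47/(-16)) + 88*137 = (-12 - 38)/(40*3 - 47/(-16)) + 88*137 = -50/(120 - 47*(-1/16)) + 12056 = -50/(120 + 47/16) + 12056 = -50/1967/16 + 12056 = -50*16/1967 + 12056 = -800/1967 + 12056 = 23713352/1967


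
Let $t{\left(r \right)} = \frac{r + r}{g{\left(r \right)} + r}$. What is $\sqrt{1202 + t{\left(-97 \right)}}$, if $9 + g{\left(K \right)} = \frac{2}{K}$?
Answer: $\frac{\sqrt{31829458206}}{5142} \approx 34.696$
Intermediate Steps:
$g{\left(K \right)} = -9 + \frac{2}{K}$
$t{\left(r \right)} = \frac{2 r}{-9 + r + \frac{2}{r}}$ ($t{\left(r \right)} = \frac{r + r}{\left(-9 + \frac{2}{r}\right) + r} = \frac{2 r}{-9 + r + \frac{2}{r}}$)
$\sqrt{1202 + t{\left(-97 \right)}} = \sqrt{1202 + \frac{2 \left(-97\right)^{2}}{2 - 97 \left(-9 - 97\right)}} = \sqrt{1202 + 2 \cdot 9409 \frac{1}{2 - -10282}} = \sqrt{1202 + 2 \cdot 9409 \frac{1}{2 + 10282}} = \sqrt{1202 + 2 \cdot 9409 \cdot \frac{1}{10284}} = \sqrt{1202 + \frac{9409}{5142}} = \sqrt{\frac{6190093}{5142}} = \frac{\sqrt{31829458206}}{5142}$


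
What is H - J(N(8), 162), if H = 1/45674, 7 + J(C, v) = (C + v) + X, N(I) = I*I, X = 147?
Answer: -16716683/45674 ≈ -366.00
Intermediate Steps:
N(I) = I²
J(C, v) = 140 + C + v (J(C, v) = -7 + ((C + v) + 147) = -7 + (147 + C + v) = 140 + C + v)
H = 1/45674 ≈ 2.1894e-5
H - J(N(8), 162) = 1/45674 - (140 + 8² + 162) = 1/45674 - (140 + 64 + 162) = 1/45674 - 1*366 = 1/45674 - 366 = -16716683/45674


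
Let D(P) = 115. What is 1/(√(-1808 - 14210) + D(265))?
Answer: 115/29243 - I*√16018/29243 ≈ 0.0039326 - 0.004328*I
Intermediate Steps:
1/(√(-1808 - 14210) + D(265)) = 1/(√(-1808 - 14210) + 115) = 1/(√(-16018) + 115) = 1/(I*√16018 + 115) = 1/(115 + I*√16018)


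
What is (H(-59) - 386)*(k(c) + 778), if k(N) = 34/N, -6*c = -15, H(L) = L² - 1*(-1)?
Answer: 12253968/5 ≈ 2.4508e+6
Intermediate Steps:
H(L) = 1 + L² (H(L) = L² + 1 = 1 + L²)
c = 5/2 (c = -⅙*(-15) = 5/2 ≈ 2.5000)
(H(-59) - 386)*(k(c) + 778) = ((1 + (-59)²) - 386)*(34/(5/2) + 778) = ((1 + 3481) - 386)*(34*(⅖) + 778) = (3482 - 386)*(68/5 + 778) = 3096*(3958/5) = 12253968/5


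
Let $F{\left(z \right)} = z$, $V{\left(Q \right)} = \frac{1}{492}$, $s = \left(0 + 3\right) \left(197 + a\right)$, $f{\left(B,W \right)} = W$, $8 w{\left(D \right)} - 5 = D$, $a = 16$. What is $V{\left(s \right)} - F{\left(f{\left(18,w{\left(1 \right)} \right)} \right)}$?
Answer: $- \frac{92}{123} \approx -0.74797$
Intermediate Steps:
$w{\left(D \right)} = \frac{5}{8} + \frac{D}{8}$
$s = 639$ ($s = \left(0 + 3\right) \left(197 + 16\right) = 3 \cdot 213 = 639$)
$V{\left(Q \right)} = \frac{1}{492}$
$V{\left(s \right)} - F{\left(f{\left(18,w{\left(1 \right)} \right)} \right)} = \frac{1}{492} - \left(\frac{5}{8} + \frac{1}{8} \cdot 1\right) = \frac{1}{492} - \left(\frac{5}{8} + \frac{1}{8}\right) = \frac{1}{492} - \frac{3}{4} = - \frac{92}{123}$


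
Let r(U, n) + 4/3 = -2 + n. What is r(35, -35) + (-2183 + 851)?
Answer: -4111/3 ≈ -1370.3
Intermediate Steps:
r(U, n) = -10/3 + n (r(U, n) = -4/3 + (-2 + n) = -10/3 + n)
r(35, -35) + (-2183 + 851) = (-10/3 - 35) + (-2183 + 851) = -115/3 - 1332 = -4111/3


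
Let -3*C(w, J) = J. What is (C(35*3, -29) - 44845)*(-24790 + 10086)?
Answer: 1977776224/3 ≈ 6.5926e+8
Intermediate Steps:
C(w, J) = -J/3
(C(35*3, -29) - 44845)*(-24790 + 10086) = (-⅓*(-29) - 44845)*(-24790 + 10086) = (29/3 - 44845)*(-14704) = -134506/3*(-14704) = 1977776224/3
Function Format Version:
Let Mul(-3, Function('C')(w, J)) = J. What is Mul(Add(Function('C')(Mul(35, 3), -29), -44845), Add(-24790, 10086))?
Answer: Rational(1977776224, 3) ≈ 6.5926e+8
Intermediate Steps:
Function('C')(w, J) = Mul(Rational(-1, 3), J)
Mul(Add(Function('C')(Mul(35, 3), -29), -44845), Add(-24790, 10086)) = Mul(Add(Mul(Rational(-1, 3), -29), -44845), Add(-24790, 10086)) = Mul(Add(Rational(29, 3), -44845), -14704) = Mul(Rational(-134506, 3), -14704) = Rational(1977776224, 3)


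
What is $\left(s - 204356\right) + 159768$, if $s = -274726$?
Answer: $-319314$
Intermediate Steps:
$\left(s - 204356\right) + 159768 = \left(-274726 - 204356\right) + 159768 = -479082 + 159768 = -319314$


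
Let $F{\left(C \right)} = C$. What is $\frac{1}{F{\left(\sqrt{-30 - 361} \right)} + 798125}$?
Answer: $\frac{798125}{637003516016} - \frac{i \sqrt{391}}{637003516016} \approx 1.2529 \cdot 10^{-6} - 3.1042 \cdot 10^{-11} i$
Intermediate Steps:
$\frac{1}{F{\left(\sqrt{-30 - 361} \right)} + 798125} = \frac{1}{\sqrt{-30 - 361} + 798125} = \frac{1}{\sqrt{-391} + 798125} = \frac{1}{i \sqrt{391} + 798125} = \frac{1}{798125 + i \sqrt{391}}$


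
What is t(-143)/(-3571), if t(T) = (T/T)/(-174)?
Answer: 1/621354 ≈ 1.6094e-6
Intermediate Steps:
t(T) = -1/174 (t(T) = 1*(-1/174) = -1/174)
t(-143)/(-3571) = -1/174/(-3571) = -1/174*(-1/3571) = 1/621354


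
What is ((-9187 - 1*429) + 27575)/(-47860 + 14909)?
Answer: -17959/32951 ≈ -0.54502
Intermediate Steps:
((-9187 - 1*429) + 27575)/(-47860 + 14909) = ((-9187 - 429) + 27575)/(-32951) = (-9616 + 27575)*(-1/32951) = 17959*(-1/32951) = -17959/32951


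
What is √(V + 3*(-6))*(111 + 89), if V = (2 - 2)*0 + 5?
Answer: 200*I*√13 ≈ 721.11*I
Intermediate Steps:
V = 5 (V = 0*0 + 5 = 0 + 5 = 5)
√(V + 3*(-6))*(111 + 89) = √(5 + 3*(-6))*(111 + 89) = √(5 - 18)*200 = √(-13)*200 = (I*√13)*200 = 200*I*√13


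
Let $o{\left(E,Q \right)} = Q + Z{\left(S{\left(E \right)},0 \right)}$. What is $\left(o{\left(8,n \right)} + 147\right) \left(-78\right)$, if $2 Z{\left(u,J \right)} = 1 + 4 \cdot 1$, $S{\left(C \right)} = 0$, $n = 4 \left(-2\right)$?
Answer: $-11037$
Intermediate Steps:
$n = -8$
$Z{\left(u,J \right)} = \frac{5}{2}$ ($Z{\left(u,J \right)} = \frac{1 + 4 \cdot 1}{2} = \frac{1 + 4}{2} = \frac{1}{2} \cdot 5 = \frac{5}{2}$)
$o{\left(E,Q \right)} = \frac{5}{2} + Q$ ($o{\left(E,Q \right)} = Q + \frac{5}{2} = \frac{5}{2} + Q$)
$\left(o{\left(8,n \right)} + 147\right) \left(-78\right) = \left(\left(\frac{5}{2} - 8\right) + 147\right) \left(-78\right) = \left(- \frac{11}{2} + 147\right) \left(-78\right) = \frac{283}{2} \left(-78\right) = -11037$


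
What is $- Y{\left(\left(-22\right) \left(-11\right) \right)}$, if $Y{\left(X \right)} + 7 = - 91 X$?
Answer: $22029$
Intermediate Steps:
$Y{\left(X \right)} = -7 - 91 X$
$- Y{\left(\left(-22\right) \left(-11\right) \right)} = - (-7 - 91 \left(\left(-22\right) \left(-11\right)\right)) = - (-7 - 22022) = \left(-1\right) \left(-22029\right) = 22029$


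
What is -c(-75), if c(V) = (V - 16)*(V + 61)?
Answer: -1274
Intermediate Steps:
c(V) = (-16 + V)*(61 + V)
-c(-75) = -(-976 + (-75)**2 + 45*(-75)) = -(-976 + 5625 - 3375) = -1*1274 = -1274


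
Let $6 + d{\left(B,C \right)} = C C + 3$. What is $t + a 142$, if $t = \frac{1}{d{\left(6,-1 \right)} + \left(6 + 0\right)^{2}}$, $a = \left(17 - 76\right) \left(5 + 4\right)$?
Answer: $- \frac{2563667}{34} \approx -75402.0$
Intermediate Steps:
$a = -531$ ($a = \left(-59\right) 9 = -531$)
$d{\left(B,C \right)} = -3 + C^{2}$ ($d{\left(B,C \right)} = -6 + \left(C C + 3\right) = -6 + \left(C^{2} + 3\right) = -6 + \left(3 + C^{2}\right) = -3 + C^{2}$)
$t = \frac{1}{34}$ ($t = \frac{1}{\left(-3 + \left(-1\right)^{2}\right) + \left(6 + 0\right)^{2}} = \frac{1}{\left(-3 + 1\right) + 6^{2}} = \frac{1}{-2 + 36} = \frac{1}{34} \approx 0.029412$)
$t + a 142 = \frac{1}{34} - 75402 = - \frac{2563667}{34}$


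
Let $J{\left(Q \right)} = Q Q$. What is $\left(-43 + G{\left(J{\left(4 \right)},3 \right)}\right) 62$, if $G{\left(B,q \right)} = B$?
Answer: $-1674$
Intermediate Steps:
$J{\left(Q \right)} = Q^{2}$
$\left(-43 + G{\left(J{\left(4 \right)},3 \right)}\right) 62 = \left(-43 + 4^{2}\right) 62 = \left(-43 + 16\right) 62 = \left(-27\right) 62 = -1674$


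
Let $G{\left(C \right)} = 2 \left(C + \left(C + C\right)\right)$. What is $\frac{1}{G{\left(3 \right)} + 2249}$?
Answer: $\frac{1}{2267} \approx 0.00044111$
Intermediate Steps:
$G{\left(C \right)} = 6 C$ ($G{\left(C \right)} = 2 \left(C + 2 C\right) = 2 \cdot 3 C = 6 C$)
$\frac{1}{G{\left(3 \right)} + 2249} = \frac{1}{6 \cdot 3 + 2249} = \frac{1}{18 + 2249} = \frac{1}{2267}$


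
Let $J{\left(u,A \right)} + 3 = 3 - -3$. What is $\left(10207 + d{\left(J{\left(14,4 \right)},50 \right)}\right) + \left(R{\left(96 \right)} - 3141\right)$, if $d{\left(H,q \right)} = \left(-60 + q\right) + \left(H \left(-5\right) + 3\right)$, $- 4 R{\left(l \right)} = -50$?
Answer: $\frac{14113}{2} \approx 7056.5$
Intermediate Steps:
$R{\left(l \right)} = \frac{25}{2}$ ($R{\left(l \right)} = \left(- \frac{1}{4}\right) \left(-50\right) = \frac{25}{2}$)
$J{\left(u,A \right)} = 3$ ($J{\left(u,A \right)} = -3 + \left(3 - -3\right) = -3 + \left(3 + 3\right) = -3 + 6 = 3$)
$d{\left(H,q \right)} = -57 + q - 5 H$ ($d{\left(H,q \right)} = \left(-60 + q\right) - \left(-3 + 5 H\right) = -57 + q - 5 H$)
$\left(10207 + d{\left(J{\left(14,4 \right)},50 \right)}\right) + \left(R{\left(96 \right)} - 3141\right) = \left(10207 - 22\right) + \left(\frac{25}{2} - 3141\right) = \left(10207 - 22\right) - \frac{6257}{2} = 10185 - \frac{6257}{2} = \frac{14113}{2}$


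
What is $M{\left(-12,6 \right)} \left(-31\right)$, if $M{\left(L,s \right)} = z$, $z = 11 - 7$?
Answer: $-124$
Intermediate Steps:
$z = 4$ ($z = 11 - 7 = 4$)
$M{\left(L,s \right)} = 4$
$M{\left(-12,6 \right)} \left(-31\right) = 4 \left(-31\right) = -124$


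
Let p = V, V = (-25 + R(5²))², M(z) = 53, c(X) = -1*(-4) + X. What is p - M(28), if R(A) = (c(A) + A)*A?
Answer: 1755572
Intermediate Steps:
c(X) = 4 + X
R(A) = A*(4 + 2*A) (R(A) = ((4 + A) + A)*A = (4 + 2*A)*A = A*(4 + 2*A))
V = 1755625 (V = (-25 + 2*5²*(2 + 5²))² = (-25 + 2*25*(2 + 25))² = (-25 + 2*25*27)² = (-25 + 1350)² = 1325² = 1755625)
p = 1755625
p - M(28) = 1755625 - 1*53 = 1755625 - 53 = 1755572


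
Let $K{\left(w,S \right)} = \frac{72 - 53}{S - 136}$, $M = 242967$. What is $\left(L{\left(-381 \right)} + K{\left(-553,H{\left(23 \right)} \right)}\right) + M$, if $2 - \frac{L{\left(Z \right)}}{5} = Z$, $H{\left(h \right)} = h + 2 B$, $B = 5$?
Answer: $\frac{25222827}{103} \approx 2.4488 \cdot 10^{5}$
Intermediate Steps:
$H{\left(h \right)} = 10 + h$ ($H{\left(h \right)} = h + 2 \cdot 5 = h + 10 = 10 + h$)
$K{\left(w,S \right)} = \frac{19}{-136 + S}$
$L{\left(Z \right)} = 10 - 5 Z$
$\left(L{\left(-381 \right)} + K{\left(-553,H{\left(23 \right)} \right)}\right) + M = \left(\left(10 - -1905\right) + \frac{19}{-136 + \left(10 + 23\right)}\right) + 242967 = \left(\left(10 + 1905\right) + \frac{19}{-136 + 33}\right) + 242967 = \left(1915 + \frac{19}{-103}\right) + 242967 = \left(1915 + 19 \left(- \frac{1}{103}\right)\right) + 242967 = \left(1915 - \frac{19}{103}\right) + 242967 = \frac{197226}{103} + 242967 = \frac{25222827}{103}$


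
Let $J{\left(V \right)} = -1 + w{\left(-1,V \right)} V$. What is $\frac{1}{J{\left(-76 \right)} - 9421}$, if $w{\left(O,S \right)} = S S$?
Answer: $- \frac{1}{448398} \approx -2.2302 \cdot 10^{-6}$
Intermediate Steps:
$w{\left(O,S \right)} = S^{2}$
$J{\left(V \right)} = -1 + V^{3}$ ($J{\left(V \right)} = -1 + V^{2} V = -1 + V^{3}$)
$\frac{1}{J{\left(-76 \right)} - 9421} = \frac{1}{\left(-1 + \left(-76\right)^{3}\right) - 9421} = \frac{1}{\left(-1 - 438976\right) - 9421} = \frac{1}{-438977 - 9421} = \frac{1}{-448398} = - \frac{1}{448398}$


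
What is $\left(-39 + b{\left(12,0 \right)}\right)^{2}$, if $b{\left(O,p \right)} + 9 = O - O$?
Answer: $2304$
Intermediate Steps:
$b{\left(O,p \right)} = -9$ ($b{\left(O,p \right)} = -9 + \left(O - O\right) = -9 + 0 = -9$)
$\left(-39 + b{\left(12,0 \right)}\right)^{2} = \left(-39 - 9\right)^{2} = \left(-48\right)^{2} = 2304$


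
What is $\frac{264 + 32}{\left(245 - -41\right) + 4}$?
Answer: $\frac{148}{145} \approx 1.0207$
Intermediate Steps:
$\frac{264 + 32}{\left(245 - -41\right) + 4} = \frac{296}{\left(245 + 41\right) + 4} = \frac{296}{286 + 4} = \frac{296}{290} = 296 \cdot \frac{1}{290} = \frac{148}{145}$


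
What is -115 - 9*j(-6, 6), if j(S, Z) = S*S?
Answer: -439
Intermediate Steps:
j(S, Z) = S²
-115 - 9*j(-6, 6) = -115 - 9*(-6)² = -115 - 9*36 = -115 - 324 = -439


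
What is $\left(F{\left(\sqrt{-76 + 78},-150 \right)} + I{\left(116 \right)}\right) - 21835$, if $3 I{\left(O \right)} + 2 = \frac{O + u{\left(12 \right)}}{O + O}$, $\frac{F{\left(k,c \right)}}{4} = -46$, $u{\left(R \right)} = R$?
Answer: $- \frac{638565}{29} \approx -22019.0$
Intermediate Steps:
$F{\left(k,c \right)} = -184$ ($F{\left(k,c \right)} = 4 \left(-46\right) = -184$)
$I{\left(O \right)} = - \frac{2}{3} + \frac{12 + O}{6 O}$ ($I{\left(O \right)} = - \frac{2}{3} + \frac{\left(O + 12\right) \frac{1}{O + O}}{3} = - \frac{2}{3} + \frac{\left(12 + O\right) \frac{1}{2 O}}{3} = - \frac{2}{3} + \frac{\frac{1}{2} \frac{1}{O} \left(12 + O\right)}{3} = - \frac{2}{3} + \frac{12 + O}{6 O}$)
$\left(F{\left(\sqrt{-76 + 78},-150 \right)} + I{\left(116 \right)}\right) - 21835 = \left(-184 + \frac{4 - 116}{2 \cdot 116}\right) - 21835 = \left(-184 + \frac{1}{2} \cdot \frac{1}{116} \left(4 - 116\right)\right) - 21835 = \left(-184 + \frac{1}{2} \cdot \frac{1}{116} \left(-112\right)\right) - 21835 = \left(-184 - \frac{14}{29}\right) - 21835 = - \frac{5350}{29} - 21835 = - \frac{638565}{29}$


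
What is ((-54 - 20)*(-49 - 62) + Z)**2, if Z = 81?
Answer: 68807025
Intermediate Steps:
((-54 - 20)*(-49 - 62) + Z)**2 = ((-54 - 20)*(-49 - 62) + 81)**2 = (-74*(-111) + 81)**2 = (8214 + 81)**2 = 8295**2 = 68807025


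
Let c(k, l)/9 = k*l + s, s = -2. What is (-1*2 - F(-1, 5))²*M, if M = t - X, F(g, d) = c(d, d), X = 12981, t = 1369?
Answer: -507223772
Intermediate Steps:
c(k, l) = -18 + 9*k*l (c(k, l) = 9*(k*l - 2) = 9*(-2 + k*l) = -18 + 9*k*l)
F(g, d) = -18 + 9*d² (F(g, d) = -18 + 9*d*d = -18 + 9*d²)
M = -11612 (M = 1369 - 1*12981 = 1369 - 12981 = -11612)
(-1*2 - F(-1, 5))²*M = (-1*2 - (-18 + 9*5²))²*(-11612) = (-2 - (-18 + 9*25))²*(-11612) = (-2 - (-18 + 225))²*(-11612) = (-2 - 1*207)²*(-11612) = (-2 - 207)²*(-11612) = (-209)²*(-11612) = 43681*(-11612) = -507223772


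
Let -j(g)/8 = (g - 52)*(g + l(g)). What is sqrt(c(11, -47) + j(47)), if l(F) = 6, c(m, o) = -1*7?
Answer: sqrt(2113) ≈ 45.967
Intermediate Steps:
c(m, o) = -7
j(g) = -8*(-52 + g)*(6 + g) (j(g) = -8*(g - 52)*(g + 6) = -8*(-52 + g)*(6 + g))
sqrt(c(11, -47) + j(47)) = sqrt(-7 + (2496 - 8*47**2 + 368*47)) = sqrt(-7 + (2496 - 8*2209 + 17296)) = sqrt(-7 + (2496 - 17672 + 17296)) = sqrt(-7 + 2120) = sqrt(2113)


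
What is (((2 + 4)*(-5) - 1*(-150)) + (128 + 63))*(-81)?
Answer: -25191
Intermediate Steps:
(((2 + 4)*(-5) - 1*(-150)) + (128 + 63))*(-81) = ((6*(-5) + 150) + 191)*(-81) = ((-30 + 150) + 191)*(-81) = (120 + 191)*(-81) = 311*(-81) = -25191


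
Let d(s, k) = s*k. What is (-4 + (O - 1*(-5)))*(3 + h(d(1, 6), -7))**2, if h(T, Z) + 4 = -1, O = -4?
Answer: -12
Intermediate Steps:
d(s, k) = k*s
h(T, Z) = -5 (h(T, Z) = -4 - 1 = -5)
(-4 + (O - 1*(-5)))*(3 + h(d(1, 6), -7))**2 = (-4 + (-4 - 1*(-5)))*(3 - 5)**2 = (-4 + (-4 + 5))*(-2)**2 = (-4 + 1)*4 = -3*4 = -12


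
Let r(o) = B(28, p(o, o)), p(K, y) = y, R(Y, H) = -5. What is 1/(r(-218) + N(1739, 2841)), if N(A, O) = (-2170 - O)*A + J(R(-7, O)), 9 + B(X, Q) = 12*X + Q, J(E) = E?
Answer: -1/8714025 ≈ -1.1476e-7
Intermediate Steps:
B(X, Q) = -9 + Q + 12*X (B(X, Q) = -9 + (12*X + Q) = -9 + (Q + 12*X) = -9 + Q + 12*X)
N(A, O) = -5 + A*(-2170 - O) (N(A, O) = (-2170 - O)*A - 5 = A*(-2170 - O) - 5 = -5 + A*(-2170 - O))
r(o) = 327 + o (r(o) = -9 + o + 12*28 = -9 + o + 336 = 327 + o)
1/(r(-218) + N(1739, 2841)) = 1/((327 - 218) + (-5 - 2170*1739 - 1*1739*2841)) = 1/(109 + (-5 - 3773630 - 4940499)) = 1/(109 - 8714134) = 1/(-8714025) = -1/8714025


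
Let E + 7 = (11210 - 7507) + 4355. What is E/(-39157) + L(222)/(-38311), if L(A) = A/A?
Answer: -308481018/1500143827 ≈ -0.20563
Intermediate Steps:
L(A) = 1
E = 8051 (E = -7 + ((11210 - 7507) + 4355) = -7 + (3703 + 4355) = -7 + 8058 = 8051)
E/(-39157) + L(222)/(-38311) = 8051/(-39157) + 1/(-38311) = 8051*(-1/39157) + 1*(-1/38311) = -8051/39157 - 1/38311 = -308481018/1500143827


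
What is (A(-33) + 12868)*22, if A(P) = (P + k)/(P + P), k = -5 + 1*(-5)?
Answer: 849331/3 ≈ 2.8311e+5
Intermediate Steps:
k = -10 (k = -5 - 5 = -10)
A(P) = (-10 + P)/(2*P) (A(P) = (P - 10)/(P + P) = (-10 + P)/((2*P)) = (-10 + P)*(1/(2*P)) = (-10 + P)/(2*P))
(A(-33) + 12868)*22 = ((½)*(-10 - 33)/(-33) + 12868)*22 = ((½)*(-1/33)*(-43) + 12868)*22 = (43/66 + 12868)*22 = (849331/66)*22 = 849331/3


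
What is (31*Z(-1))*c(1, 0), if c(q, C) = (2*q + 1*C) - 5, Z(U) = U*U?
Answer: -93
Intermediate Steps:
Z(U) = U**2
c(q, C) = -5 + C + 2*q (c(q, C) = (2*q + C) - 5 = (C + 2*q) - 5 = -5 + C + 2*q)
(31*Z(-1))*c(1, 0) = (31*(-1)**2)*(-5 + 0 + 2*1) = (31*1)*(-5 + 0 + 2) = 31*(-3) = -93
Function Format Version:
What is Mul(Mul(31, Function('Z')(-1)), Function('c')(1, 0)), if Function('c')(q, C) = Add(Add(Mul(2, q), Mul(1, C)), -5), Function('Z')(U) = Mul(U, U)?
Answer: -93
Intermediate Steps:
Function('Z')(U) = Pow(U, 2)
Function('c')(q, C) = Add(-5, C, Mul(2, q)) (Function('c')(q, C) = Add(Add(Mul(2, q), C), -5) = Add(Add(C, Mul(2, q)), -5) = Add(-5, C, Mul(2, q)))
Mul(Mul(31, Function('Z')(-1)), Function('c')(1, 0)) = Mul(Mul(31, Pow(-1, 2)), Add(-5, 0, Mul(2, 1))) = Mul(Mul(31, 1), Add(-5, 0, 2)) = Mul(31, -3) = -93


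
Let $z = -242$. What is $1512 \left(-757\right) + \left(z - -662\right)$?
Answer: $-1144164$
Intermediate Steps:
$1512 \left(-757\right) + \left(z - -662\right) = 1512 \left(-757\right) - -420 = -1144584 + \left(-242 + 662\right) = -1144584 + 420 = -1144164$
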